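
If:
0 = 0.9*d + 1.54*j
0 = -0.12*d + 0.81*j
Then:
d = 0.00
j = 0.00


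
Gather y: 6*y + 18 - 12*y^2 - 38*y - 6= -12*y^2 - 32*y + 12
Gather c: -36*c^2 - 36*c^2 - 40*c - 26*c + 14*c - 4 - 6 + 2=-72*c^2 - 52*c - 8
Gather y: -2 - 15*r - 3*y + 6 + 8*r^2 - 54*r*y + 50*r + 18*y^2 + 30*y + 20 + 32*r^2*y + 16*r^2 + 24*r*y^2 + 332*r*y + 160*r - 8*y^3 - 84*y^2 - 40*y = 24*r^2 + 195*r - 8*y^3 + y^2*(24*r - 66) + y*(32*r^2 + 278*r - 13) + 24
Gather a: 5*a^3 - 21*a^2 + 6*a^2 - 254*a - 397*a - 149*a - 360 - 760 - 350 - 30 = 5*a^3 - 15*a^2 - 800*a - 1500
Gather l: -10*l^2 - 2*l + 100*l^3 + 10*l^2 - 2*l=100*l^3 - 4*l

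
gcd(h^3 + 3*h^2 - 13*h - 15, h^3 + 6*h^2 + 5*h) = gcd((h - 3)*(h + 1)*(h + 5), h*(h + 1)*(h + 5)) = h^2 + 6*h + 5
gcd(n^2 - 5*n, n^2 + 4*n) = n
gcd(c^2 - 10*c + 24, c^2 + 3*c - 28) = c - 4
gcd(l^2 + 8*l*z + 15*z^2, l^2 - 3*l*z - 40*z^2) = l + 5*z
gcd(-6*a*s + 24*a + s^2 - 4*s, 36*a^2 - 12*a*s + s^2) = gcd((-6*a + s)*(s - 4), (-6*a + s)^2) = -6*a + s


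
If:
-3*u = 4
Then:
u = -4/3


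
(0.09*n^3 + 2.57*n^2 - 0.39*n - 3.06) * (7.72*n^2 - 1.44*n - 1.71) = 0.6948*n^5 + 19.7108*n^4 - 6.8655*n^3 - 27.4563*n^2 + 5.0733*n + 5.2326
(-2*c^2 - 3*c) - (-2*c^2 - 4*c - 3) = c + 3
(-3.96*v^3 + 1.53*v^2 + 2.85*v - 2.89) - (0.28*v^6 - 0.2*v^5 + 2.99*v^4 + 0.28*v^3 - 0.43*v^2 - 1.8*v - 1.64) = -0.28*v^6 + 0.2*v^5 - 2.99*v^4 - 4.24*v^3 + 1.96*v^2 + 4.65*v - 1.25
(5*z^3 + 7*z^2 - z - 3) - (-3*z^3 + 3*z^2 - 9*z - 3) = 8*z^3 + 4*z^2 + 8*z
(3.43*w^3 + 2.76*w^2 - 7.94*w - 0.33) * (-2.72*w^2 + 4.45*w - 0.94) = -9.3296*w^5 + 7.7563*w^4 + 30.6546*w^3 - 37.0298*w^2 + 5.9951*w + 0.3102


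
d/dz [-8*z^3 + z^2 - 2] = 2*z*(1 - 12*z)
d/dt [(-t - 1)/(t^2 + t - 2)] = (-t^2 - t + (t + 1)*(2*t + 1) + 2)/(t^2 + t - 2)^2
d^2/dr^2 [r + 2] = 0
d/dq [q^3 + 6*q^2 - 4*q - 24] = 3*q^2 + 12*q - 4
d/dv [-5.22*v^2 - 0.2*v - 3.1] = -10.44*v - 0.2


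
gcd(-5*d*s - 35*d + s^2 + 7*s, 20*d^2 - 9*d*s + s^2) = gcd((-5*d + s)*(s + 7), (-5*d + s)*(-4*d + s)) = -5*d + s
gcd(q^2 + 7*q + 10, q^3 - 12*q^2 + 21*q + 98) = q + 2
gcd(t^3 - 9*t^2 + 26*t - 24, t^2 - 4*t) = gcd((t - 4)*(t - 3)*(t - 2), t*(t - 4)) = t - 4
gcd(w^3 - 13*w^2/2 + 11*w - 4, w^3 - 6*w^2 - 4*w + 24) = w - 2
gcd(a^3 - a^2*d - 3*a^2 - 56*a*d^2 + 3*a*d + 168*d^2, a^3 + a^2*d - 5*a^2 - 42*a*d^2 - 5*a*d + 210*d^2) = a + 7*d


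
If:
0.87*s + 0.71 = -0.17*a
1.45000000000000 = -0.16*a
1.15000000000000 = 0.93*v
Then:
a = -9.06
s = 0.95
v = 1.24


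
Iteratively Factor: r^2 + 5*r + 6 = (r + 2)*(r + 3)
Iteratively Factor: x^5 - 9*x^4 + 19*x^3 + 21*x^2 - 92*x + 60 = (x - 2)*(x^4 - 7*x^3 + 5*x^2 + 31*x - 30) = (x - 3)*(x - 2)*(x^3 - 4*x^2 - 7*x + 10) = (x - 3)*(x - 2)*(x + 2)*(x^2 - 6*x + 5) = (x - 5)*(x - 3)*(x - 2)*(x + 2)*(x - 1)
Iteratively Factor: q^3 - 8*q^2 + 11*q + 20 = (q + 1)*(q^2 - 9*q + 20) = (q - 5)*(q + 1)*(q - 4)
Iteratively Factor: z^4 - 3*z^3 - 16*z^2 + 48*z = (z - 4)*(z^3 + z^2 - 12*z) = (z - 4)*(z - 3)*(z^2 + 4*z) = z*(z - 4)*(z - 3)*(z + 4)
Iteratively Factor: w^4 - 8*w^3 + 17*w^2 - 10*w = (w - 2)*(w^3 - 6*w^2 + 5*w) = w*(w - 2)*(w^2 - 6*w + 5) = w*(w - 2)*(w - 1)*(w - 5)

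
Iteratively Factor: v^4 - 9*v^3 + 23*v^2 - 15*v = (v - 1)*(v^3 - 8*v^2 + 15*v) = v*(v - 1)*(v^2 - 8*v + 15) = v*(v - 3)*(v - 1)*(v - 5)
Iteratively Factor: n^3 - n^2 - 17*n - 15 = (n + 3)*(n^2 - 4*n - 5) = (n + 1)*(n + 3)*(n - 5)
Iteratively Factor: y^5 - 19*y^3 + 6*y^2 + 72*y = (y + 4)*(y^4 - 4*y^3 - 3*y^2 + 18*y) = (y - 3)*(y + 4)*(y^3 - y^2 - 6*y) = y*(y - 3)*(y + 4)*(y^2 - y - 6) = y*(y - 3)*(y + 2)*(y + 4)*(y - 3)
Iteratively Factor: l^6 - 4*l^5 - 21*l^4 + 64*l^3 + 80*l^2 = (l + 1)*(l^5 - 5*l^4 - 16*l^3 + 80*l^2) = (l - 4)*(l + 1)*(l^4 - l^3 - 20*l^2) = l*(l - 4)*(l + 1)*(l^3 - l^2 - 20*l) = l^2*(l - 4)*(l + 1)*(l^2 - l - 20) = l^2*(l - 5)*(l - 4)*(l + 1)*(l + 4)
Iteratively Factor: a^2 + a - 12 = (a - 3)*(a + 4)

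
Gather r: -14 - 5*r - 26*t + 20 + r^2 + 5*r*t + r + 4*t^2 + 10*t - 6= r^2 + r*(5*t - 4) + 4*t^2 - 16*t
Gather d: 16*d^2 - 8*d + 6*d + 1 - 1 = 16*d^2 - 2*d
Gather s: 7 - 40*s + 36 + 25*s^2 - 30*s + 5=25*s^2 - 70*s + 48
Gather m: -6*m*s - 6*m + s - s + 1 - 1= m*(-6*s - 6)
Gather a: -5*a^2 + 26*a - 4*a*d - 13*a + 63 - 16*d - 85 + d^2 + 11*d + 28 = -5*a^2 + a*(13 - 4*d) + d^2 - 5*d + 6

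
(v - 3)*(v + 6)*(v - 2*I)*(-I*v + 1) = -I*v^4 - v^3 - 3*I*v^3 - 3*v^2 + 16*I*v^2 + 18*v - 6*I*v + 36*I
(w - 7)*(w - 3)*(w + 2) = w^3 - 8*w^2 + w + 42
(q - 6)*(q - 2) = q^2 - 8*q + 12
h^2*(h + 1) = h^3 + h^2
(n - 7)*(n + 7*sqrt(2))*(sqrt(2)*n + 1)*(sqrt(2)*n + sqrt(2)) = 2*n^4 - 12*n^3 + 15*sqrt(2)*n^3 - 90*sqrt(2)*n^2 - 105*sqrt(2)*n - 84*n - 98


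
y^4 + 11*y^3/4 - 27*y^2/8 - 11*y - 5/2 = (y - 2)*(y + 1/4)*(y + 2)*(y + 5/2)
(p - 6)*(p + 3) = p^2 - 3*p - 18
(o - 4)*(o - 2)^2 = o^3 - 8*o^2 + 20*o - 16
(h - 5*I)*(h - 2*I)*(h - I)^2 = h^4 - 9*I*h^3 - 25*h^2 + 27*I*h + 10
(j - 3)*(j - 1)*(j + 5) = j^3 + j^2 - 17*j + 15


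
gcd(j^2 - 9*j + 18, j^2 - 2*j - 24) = j - 6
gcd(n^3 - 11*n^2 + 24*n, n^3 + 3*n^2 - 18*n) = n^2 - 3*n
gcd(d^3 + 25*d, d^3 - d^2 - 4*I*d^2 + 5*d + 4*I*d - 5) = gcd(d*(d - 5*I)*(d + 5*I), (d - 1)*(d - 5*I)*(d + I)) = d - 5*I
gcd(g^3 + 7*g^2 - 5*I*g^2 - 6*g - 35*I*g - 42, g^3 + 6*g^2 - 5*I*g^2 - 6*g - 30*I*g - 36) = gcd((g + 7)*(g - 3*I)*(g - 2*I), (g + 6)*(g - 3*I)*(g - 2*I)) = g^2 - 5*I*g - 6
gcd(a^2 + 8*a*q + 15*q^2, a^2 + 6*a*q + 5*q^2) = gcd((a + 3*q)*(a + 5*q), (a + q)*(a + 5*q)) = a + 5*q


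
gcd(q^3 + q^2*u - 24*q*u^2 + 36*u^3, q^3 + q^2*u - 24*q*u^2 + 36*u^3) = q^3 + q^2*u - 24*q*u^2 + 36*u^3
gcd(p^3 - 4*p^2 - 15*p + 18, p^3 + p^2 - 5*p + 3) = p^2 + 2*p - 3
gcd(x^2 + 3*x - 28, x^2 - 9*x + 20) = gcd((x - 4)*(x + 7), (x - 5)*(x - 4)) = x - 4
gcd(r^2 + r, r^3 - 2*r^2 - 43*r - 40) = r + 1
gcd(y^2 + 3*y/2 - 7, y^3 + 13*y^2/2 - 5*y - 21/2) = 1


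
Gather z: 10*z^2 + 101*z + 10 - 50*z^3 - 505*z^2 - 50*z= -50*z^3 - 495*z^2 + 51*z + 10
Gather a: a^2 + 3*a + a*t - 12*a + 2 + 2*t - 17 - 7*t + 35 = a^2 + a*(t - 9) - 5*t + 20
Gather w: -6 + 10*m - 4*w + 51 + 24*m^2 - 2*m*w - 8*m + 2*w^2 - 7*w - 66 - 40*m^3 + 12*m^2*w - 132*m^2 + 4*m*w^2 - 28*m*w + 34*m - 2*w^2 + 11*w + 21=-40*m^3 - 108*m^2 + 4*m*w^2 + 36*m + w*(12*m^2 - 30*m)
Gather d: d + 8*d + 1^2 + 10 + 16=9*d + 27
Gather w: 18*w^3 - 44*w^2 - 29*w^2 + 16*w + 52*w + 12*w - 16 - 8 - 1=18*w^3 - 73*w^2 + 80*w - 25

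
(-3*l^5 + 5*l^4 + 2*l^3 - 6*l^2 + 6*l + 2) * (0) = 0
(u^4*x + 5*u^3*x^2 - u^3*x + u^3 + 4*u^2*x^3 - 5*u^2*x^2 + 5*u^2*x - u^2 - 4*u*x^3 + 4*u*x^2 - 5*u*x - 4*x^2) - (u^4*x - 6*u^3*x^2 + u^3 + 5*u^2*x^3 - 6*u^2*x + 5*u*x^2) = 11*u^3*x^2 - u^3*x - u^2*x^3 - 5*u^2*x^2 + 11*u^2*x - u^2 - 4*u*x^3 - u*x^2 - 5*u*x - 4*x^2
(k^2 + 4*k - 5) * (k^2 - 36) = k^4 + 4*k^3 - 41*k^2 - 144*k + 180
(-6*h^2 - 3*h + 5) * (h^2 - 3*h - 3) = -6*h^4 + 15*h^3 + 32*h^2 - 6*h - 15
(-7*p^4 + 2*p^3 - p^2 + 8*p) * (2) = -14*p^4 + 4*p^3 - 2*p^2 + 16*p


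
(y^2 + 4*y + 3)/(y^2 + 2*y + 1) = (y + 3)/(y + 1)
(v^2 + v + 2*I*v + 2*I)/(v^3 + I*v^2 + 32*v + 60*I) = (v + 1)/(v^2 - I*v + 30)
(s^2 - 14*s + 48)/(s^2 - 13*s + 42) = (s - 8)/(s - 7)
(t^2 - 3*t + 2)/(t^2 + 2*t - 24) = (t^2 - 3*t + 2)/(t^2 + 2*t - 24)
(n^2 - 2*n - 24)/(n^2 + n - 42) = (n + 4)/(n + 7)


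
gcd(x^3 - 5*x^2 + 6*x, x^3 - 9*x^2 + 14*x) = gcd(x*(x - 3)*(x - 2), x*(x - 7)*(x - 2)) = x^2 - 2*x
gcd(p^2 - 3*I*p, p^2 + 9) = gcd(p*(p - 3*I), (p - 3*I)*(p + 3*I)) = p - 3*I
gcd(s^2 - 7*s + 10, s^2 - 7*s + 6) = 1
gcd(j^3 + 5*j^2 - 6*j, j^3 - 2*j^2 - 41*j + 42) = j^2 + 5*j - 6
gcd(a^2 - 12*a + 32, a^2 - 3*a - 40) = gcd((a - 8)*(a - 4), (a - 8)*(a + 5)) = a - 8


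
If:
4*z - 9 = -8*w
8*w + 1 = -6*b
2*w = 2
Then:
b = -3/2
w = 1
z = 1/4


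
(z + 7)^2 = z^2 + 14*z + 49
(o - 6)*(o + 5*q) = o^2 + 5*o*q - 6*o - 30*q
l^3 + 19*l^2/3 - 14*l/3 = l*(l - 2/3)*(l + 7)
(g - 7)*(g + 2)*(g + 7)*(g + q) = g^4 + g^3*q + 2*g^3 + 2*g^2*q - 49*g^2 - 49*g*q - 98*g - 98*q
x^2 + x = x*(x + 1)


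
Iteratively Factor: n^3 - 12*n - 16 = (n + 2)*(n^2 - 2*n - 8) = (n - 4)*(n + 2)*(n + 2)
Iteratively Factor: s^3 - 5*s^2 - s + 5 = (s - 5)*(s^2 - 1) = (s - 5)*(s - 1)*(s + 1)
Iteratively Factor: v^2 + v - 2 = (v + 2)*(v - 1)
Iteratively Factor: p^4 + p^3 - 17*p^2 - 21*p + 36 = (p + 3)*(p^3 - 2*p^2 - 11*p + 12) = (p + 3)^2*(p^2 - 5*p + 4) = (p - 1)*(p + 3)^2*(p - 4)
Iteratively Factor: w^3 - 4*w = (w)*(w^2 - 4) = w*(w + 2)*(w - 2)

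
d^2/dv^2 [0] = 0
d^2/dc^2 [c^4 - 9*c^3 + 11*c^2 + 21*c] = 12*c^2 - 54*c + 22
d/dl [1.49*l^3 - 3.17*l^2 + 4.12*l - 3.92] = 4.47*l^2 - 6.34*l + 4.12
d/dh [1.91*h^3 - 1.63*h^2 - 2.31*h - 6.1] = 5.73*h^2 - 3.26*h - 2.31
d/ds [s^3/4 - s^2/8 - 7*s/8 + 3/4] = 3*s^2/4 - s/4 - 7/8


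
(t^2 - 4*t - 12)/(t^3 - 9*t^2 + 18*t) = (t + 2)/(t*(t - 3))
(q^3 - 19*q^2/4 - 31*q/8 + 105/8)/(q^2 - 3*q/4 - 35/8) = (2*q^2 - 13*q + 15)/(2*q - 5)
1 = 1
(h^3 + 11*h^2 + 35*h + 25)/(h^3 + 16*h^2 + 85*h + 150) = (h + 1)/(h + 6)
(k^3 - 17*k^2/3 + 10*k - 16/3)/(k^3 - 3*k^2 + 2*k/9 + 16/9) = 3*(k - 2)/(3*k + 2)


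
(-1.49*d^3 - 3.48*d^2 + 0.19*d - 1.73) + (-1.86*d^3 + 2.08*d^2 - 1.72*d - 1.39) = -3.35*d^3 - 1.4*d^2 - 1.53*d - 3.12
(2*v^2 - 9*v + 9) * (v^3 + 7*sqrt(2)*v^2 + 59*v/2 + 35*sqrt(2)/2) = 2*v^5 - 9*v^4 + 14*sqrt(2)*v^4 - 63*sqrt(2)*v^3 + 68*v^3 - 531*v^2/2 + 98*sqrt(2)*v^2 - 315*sqrt(2)*v/2 + 531*v/2 + 315*sqrt(2)/2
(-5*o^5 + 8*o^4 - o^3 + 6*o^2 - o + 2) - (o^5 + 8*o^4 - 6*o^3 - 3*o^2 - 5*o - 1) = -6*o^5 + 5*o^3 + 9*o^2 + 4*o + 3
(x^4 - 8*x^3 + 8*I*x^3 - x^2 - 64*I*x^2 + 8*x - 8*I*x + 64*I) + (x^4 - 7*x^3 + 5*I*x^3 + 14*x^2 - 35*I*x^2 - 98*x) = 2*x^4 - 15*x^3 + 13*I*x^3 + 13*x^2 - 99*I*x^2 - 90*x - 8*I*x + 64*I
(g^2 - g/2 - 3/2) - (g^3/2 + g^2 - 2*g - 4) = -g^3/2 + 3*g/2 + 5/2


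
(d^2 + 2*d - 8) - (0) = d^2 + 2*d - 8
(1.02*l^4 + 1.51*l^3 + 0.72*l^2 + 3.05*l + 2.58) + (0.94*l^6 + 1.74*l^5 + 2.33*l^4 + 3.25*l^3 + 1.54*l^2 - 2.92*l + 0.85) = 0.94*l^6 + 1.74*l^5 + 3.35*l^4 + 4.76*l^3 + 2.26*l^2 + 0.13*l + 3.43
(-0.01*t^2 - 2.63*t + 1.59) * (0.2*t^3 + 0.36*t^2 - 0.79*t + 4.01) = -0.002*t^5 - 0.5296*t^4 - 0.6209*t^3 + 2.61*t^2 - 11.8024*t + 6.3759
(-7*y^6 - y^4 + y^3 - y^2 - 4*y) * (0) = 0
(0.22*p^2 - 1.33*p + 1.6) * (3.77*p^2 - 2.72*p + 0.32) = 0.8294*p^4 - 5.6125*p^3 + 9.72*p^2 - 4.7776*p + 0.512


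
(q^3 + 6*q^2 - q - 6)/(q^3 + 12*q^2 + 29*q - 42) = (q + 1)/(q + 7)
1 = 1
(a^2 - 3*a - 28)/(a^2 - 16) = (a - 7)/(a - 4)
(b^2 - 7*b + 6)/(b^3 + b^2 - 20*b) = (b^2 - 7*b + 6)/(b*(b^2 + b - 20))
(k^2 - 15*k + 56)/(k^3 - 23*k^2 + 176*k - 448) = 1/(k - 8)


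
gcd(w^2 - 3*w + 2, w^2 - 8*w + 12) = w - 2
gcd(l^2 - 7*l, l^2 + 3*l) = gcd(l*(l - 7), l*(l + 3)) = l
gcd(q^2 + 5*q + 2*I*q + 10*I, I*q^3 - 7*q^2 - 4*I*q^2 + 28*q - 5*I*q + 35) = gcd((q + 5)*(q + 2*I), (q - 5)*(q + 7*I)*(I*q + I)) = 1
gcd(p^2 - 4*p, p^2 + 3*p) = p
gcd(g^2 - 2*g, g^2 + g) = g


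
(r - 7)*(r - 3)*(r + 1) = r^3 - 9*r^2 + 11*r + 21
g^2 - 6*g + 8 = (g - 4)*(g - 2)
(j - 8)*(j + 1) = j^2 - 7*j - 8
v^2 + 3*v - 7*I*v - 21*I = (v + 3)*(v - 7*I)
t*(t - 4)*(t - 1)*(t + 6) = t^4 + t^3 - 26*t^2 + 24*t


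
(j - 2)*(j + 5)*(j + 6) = j^3 + 9*j^2 + 8*j - 60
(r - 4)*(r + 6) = r^2 + 2*r - 24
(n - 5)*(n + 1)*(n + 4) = n^3 - 21*n - 20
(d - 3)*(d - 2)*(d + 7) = d^3 + 2*d^2 - 29*d + 42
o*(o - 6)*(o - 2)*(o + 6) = o^4 - 2*o^3 - 36*o^2 + 72*o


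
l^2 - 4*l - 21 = (l - 7)*(l + 3)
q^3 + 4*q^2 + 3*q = q*(q + 1)*(q + 3)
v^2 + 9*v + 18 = (v + 3)*(v + 6)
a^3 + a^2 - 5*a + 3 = (a - 1)^2*(a + 3)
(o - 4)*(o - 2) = o^2 - 6*o + 8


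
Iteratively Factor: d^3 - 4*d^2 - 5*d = (d)*(d^2 - 4*d - 5) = d*(d - 5)*(d + 1)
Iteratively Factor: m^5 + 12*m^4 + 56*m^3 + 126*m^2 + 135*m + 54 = (m + 2)*(m^4 + 10*m^3 + 36*m^2 + 54*m + 27) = (m + 2)*(m + 3)*(m^3 + 7*m^2 + 15*m + 9) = (m + 1)*(m + 2)*(m + 3)*(m^2 + 6*m + 9) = (m + 1)*(m + 2)*(m + 3)^2*(m + 3)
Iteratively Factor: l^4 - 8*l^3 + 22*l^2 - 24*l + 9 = (l - 3)*(l^3 - 5*l^2 + 7*l - 3) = (l - 3)*(l - 1)*(l^2 - 4*l + 3) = (l - 3)^2*(l - 1)*(l - 1)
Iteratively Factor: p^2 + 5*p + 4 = (p + 1)*(p + 4)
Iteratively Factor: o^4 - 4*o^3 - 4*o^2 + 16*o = (o - 4)*(o^3 - 4*o) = (o - 4)*(o + 2)*(o^2 - 2*o) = (o - 4)*(o - 2)*(o + 2)*(o)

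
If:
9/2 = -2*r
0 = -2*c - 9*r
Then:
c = 81/8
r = -9/4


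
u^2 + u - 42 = (u - 6)*(u + 7)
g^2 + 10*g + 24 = (g + 4)*(g + 6)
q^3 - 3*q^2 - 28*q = q*(q - 7)*(q + 4)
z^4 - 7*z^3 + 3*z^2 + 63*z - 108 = (z - 4)*(z - 3)^2*(z + 3)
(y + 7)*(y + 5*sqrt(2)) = y^2 + 7*y + 5*sqrt(2)*y + 35*sqrt(2)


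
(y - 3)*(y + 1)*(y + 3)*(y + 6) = y^4 + 7*y^3 - 3*y^2 - 63*y - 54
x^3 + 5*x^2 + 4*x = x*(x + 1)*(x + 4)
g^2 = g^2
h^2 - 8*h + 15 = (h - 5)*(h - 3)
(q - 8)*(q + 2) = q^2 - 6*q - 16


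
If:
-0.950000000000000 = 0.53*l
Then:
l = -1.79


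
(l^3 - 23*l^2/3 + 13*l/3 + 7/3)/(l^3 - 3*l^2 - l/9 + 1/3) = 3*(l^2 - 8*l + 7)/(3*l^2 - 10*l + 3)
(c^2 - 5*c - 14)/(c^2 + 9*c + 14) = (c - 7)/(c + 7)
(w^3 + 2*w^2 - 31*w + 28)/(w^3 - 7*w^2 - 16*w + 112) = (w^2 + 6*w - 7)/(w^2 - 3*w - 28)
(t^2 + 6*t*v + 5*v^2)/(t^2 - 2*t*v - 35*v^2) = (t + v)/(t - 7*v)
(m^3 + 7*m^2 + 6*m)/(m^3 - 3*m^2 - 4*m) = (m + 6)/(m - 4)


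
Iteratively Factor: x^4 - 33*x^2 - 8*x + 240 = (x - 3)*(x^3 + 3*x^2 - 24*x - 80) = (x - 5)*(x - 3)*(x^2 + 8*x + 16) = (x - 5)*(x - 3)*(x + 4)*(x + 4)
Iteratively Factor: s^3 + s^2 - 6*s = (s - 2)*(s^2 + 3*s) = (s - 2)*(s + 3)*(s)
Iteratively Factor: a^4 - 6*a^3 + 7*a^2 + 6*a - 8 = (a + 1)*(a^3 - 7*a^2 + 14*a - 8) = (a - 1)*(a + 1)*(a^2 - 6*a + 8) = (a - 4)*(a - 1)*(a + 1)*(a - 2)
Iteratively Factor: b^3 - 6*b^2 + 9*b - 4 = (b - 1)*(b^2 - 5*b + 4) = (b - 1)^2*(b - 4)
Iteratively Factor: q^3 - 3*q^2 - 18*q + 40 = (q + 4)*(q^2 - 7*q + 10) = (q - 2)*(q + 4)*(q - 5)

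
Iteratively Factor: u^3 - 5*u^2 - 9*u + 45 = (u - 5)*(u^2 - 9) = (u - 5)*(u - 3)*(u + 3)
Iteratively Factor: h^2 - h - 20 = (h + 4)*(h - 5)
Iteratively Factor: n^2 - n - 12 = (n + 3)*(n - 4)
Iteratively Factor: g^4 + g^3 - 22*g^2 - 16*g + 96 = (g - 4)*(g^3 + 5*g^2 - 2*g - 24) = (g - 4)*(g + 4)*(g^2 + g - 6) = (g - 4)*(g + 3)*(g + 4)*(g - 2)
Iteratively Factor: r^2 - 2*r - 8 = (r + 2)*(r - 4)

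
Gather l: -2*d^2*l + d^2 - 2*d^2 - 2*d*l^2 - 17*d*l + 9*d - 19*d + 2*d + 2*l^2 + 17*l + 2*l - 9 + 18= -d^2 - 8*d + l^2*(2 - 2*d) + l*(-2*d^2 - 17*d + 19) + 9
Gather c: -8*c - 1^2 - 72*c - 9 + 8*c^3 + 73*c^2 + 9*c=8*c^3 + 73*c^2 - 71*c - 10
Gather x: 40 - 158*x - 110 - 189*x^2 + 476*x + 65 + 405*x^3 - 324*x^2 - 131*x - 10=405*x^3 - 513*x^2 + 187*x - 15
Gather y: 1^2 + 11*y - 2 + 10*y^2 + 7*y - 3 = 10*y^2 + 18*y - 4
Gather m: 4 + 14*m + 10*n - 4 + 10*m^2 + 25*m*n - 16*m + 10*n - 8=10*m^2 + m*(25*n - 2) + 20*n - 8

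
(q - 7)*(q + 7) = q^2 - 49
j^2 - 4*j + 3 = (j - 3)*(j - 1)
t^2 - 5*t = t*(t - 5)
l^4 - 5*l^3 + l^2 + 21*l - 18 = (l - 3)^2*(l - 1)*(l + 2)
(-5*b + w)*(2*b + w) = -10*b^2 - 3*b*w + w^2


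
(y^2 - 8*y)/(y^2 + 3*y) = (y - 8)/(y + 3)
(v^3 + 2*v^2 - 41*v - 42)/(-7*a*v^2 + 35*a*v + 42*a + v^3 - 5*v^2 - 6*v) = (v + 7)/(-7*a + v)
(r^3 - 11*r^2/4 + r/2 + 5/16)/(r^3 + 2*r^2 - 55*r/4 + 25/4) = (r + 1/4)/(r + 5)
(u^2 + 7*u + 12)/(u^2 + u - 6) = (u + 4)/(u - 2)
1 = 1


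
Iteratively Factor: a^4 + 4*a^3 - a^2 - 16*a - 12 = (a + 2)*(a^3 + 2*a^2 - 5*a - 6) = (a - 2)*(a + 2)*(a^2 + 4*a + 3) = (a - 2)*(a + 2)*(a + 3)*(a + 1)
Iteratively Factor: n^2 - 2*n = (n)*(n - 2)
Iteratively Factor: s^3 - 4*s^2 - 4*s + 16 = (s + 2)*(s^2 - 6*s + 8) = (s - 4)*(s + 2)*(s - 2)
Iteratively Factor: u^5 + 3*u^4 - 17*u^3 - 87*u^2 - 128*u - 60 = (u - 5)*(u^4 + 8*u^3 + 23*u^2 + 28*u + 12) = (u - 5)*(u + 2)*(u^3 + 6*u^2 + 11*u + 6) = (u - 5)*(u + 2)*(u + 3)*(u^2 + 3*u + 2) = (u - 5)*(u + 2)^2*(u + 3)*(u + 1)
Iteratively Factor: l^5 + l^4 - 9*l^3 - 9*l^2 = (l - 3)*(l^4 + 4*l^3 + 3*l^2) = l*(l - 3)*(l^3 + 4*l^2 + 3*l) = l^2*(l - 3)*(l^2 + 4*l + 3) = l^2*(l - 3)*(l + 3)*(l + 1)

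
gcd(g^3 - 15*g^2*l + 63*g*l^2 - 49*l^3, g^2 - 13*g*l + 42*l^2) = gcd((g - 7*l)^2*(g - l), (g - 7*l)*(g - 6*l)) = g - 7*l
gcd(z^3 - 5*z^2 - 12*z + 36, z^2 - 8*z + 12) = z^2 - 8*z + 12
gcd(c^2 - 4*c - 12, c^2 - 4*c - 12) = c^2 - 4*c - 12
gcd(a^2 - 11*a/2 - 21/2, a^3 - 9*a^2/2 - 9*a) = a + 3/2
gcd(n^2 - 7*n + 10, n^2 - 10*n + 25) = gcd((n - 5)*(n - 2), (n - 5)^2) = n - 5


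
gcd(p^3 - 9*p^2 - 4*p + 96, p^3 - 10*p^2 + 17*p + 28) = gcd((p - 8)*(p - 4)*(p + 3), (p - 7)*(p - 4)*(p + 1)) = p - 4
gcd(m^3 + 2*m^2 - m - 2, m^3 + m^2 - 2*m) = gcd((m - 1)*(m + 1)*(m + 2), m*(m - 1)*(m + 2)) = m^2 + m - 2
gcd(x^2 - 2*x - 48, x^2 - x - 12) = 1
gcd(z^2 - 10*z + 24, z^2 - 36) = z - 6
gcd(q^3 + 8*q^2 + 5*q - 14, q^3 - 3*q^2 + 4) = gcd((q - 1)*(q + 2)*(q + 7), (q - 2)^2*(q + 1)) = 1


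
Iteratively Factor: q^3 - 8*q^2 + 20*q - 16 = (q - 2)*(q^2 - 6*q + 8) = (q - 4)*(q - 2)*(q - 2)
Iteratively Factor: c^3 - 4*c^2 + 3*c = (c)*(c^2 - 4*c + 3) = c*(c - 3)*(c - 1)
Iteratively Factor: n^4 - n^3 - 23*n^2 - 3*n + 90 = (n + 3)*(n^3 - 4*n^2 - 11*n + 30) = (n - 5)*(n + 3)*(n^2 + n - 6) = (n - 5)*(n - 2)*(n + 3)*(n + 3)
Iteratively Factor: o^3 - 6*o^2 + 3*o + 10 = (o - 5)*(o^2 - o - 2) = (o - 5)*(o + 1)*(o - 2)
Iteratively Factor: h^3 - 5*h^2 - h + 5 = (h + 1)*(h^2 - 6*h + 5) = (h - 5)*(h + 1)*(h - 1)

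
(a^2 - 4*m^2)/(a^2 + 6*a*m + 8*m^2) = (a - 2*m)/(a + 4*m)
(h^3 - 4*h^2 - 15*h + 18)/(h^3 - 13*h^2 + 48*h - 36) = (h + 3)/(h - 6)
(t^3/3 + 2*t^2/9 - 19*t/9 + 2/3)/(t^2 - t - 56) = (-3*t^3 - 2*t^2 + 19*t - 6)/(9*(-t^2 + t + 56))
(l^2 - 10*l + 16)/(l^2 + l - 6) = (l - 8)/(l + 3)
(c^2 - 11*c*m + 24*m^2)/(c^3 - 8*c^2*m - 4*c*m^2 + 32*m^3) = (c - 3*m)/(c^2 - 4*m^2)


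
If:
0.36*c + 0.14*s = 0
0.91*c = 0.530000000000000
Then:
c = 0.58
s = -1.50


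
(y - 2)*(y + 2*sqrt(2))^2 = y^3 - 2*y^2 + 4*sqrt(2)*y^2 - 8*sqrt(2)*y + 8*y - 16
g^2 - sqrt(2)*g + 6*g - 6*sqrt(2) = (g + 6)*(g - sqrt(2))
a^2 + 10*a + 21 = (a + 3)*(a + 7)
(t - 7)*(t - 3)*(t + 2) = t^3 - 8*t^2 + t + 42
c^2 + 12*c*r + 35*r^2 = (c + 5*r)*(c + 7*r)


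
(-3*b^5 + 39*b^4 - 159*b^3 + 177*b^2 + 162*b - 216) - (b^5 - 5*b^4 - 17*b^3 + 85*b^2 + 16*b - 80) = -4*b^5 + 44*b^4 - 142*b^3 + 92*b^2 + 146*b - 136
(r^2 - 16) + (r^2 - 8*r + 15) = 2*r^2 - 8*r - 1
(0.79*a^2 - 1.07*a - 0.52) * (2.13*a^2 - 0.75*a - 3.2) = 1.6827*a^4 - 2.8716*a^3 - 2.8331*a^2 + 3.814*a + 1.664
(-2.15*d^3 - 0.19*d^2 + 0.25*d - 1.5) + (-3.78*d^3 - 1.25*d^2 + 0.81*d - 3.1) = -5.93*d^3 - 1.44*d^2 + 1.06*d - 4.6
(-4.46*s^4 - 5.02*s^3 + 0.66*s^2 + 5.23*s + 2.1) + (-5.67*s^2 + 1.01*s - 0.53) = -4.46*s^4 - 5.02*s^3 - 5.01*s^2 + 6.24*s + 1.57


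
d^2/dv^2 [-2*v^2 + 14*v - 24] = -4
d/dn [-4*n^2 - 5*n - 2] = -8*n - 5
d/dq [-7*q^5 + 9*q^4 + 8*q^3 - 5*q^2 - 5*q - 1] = -35*q^4 + 36*q^3 + 24*q^2 - 10*q - 5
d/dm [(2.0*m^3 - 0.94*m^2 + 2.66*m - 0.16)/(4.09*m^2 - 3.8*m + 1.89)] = (8.18*m^4 - 15.2*m^3 + 4.0326*m^2 - 2.2444*m + 4.4194)/(16.7281*m^4 - 31.084*m^3 + 29.9002*m^2 - 14.364*m + 3.5721)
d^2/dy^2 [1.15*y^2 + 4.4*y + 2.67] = 2.30000000000000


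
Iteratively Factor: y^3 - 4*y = (y - 2)*(y^2 + 2*y) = y*(y - 2)*(y + 2)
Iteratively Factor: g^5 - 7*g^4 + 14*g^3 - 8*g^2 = (g)*(g^4 - 7*g^3 + 14*g^2 - 8*g) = g^2*(g^3 - 7*g^2 + 14*g - 8) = g^2*(g - 4)*(g^2 - 3*g + 2) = g^2*(g - 4)*(g - 1)*(g - 2)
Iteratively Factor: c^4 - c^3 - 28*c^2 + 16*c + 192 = (c + 4)*(c^3 - 5*c^2 - 8*c + 48) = (c - 4)*(c + 4)*(c^2 - c - 12) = (c - 4)*(c + 3)*(c + 4)*(c - 4)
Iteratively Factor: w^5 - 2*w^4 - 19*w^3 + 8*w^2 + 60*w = (w + 3)*(w^4 - 5*w^3 - 4*w^2 + 20*w) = (w - 2)*(w + 3)*(w^3 - 3*w^2 - 10*w) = (w - 2)*(w + 2)*(w + 3)*(w^2 - 5*w) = w*(w - 2)*(w + 2)*(w + 3)*(w - 5)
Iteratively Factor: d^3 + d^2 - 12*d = (d - 3)*(d^2 + 4*d) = (d - 3)*(d + 4)*(d)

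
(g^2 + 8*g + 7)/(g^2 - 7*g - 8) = (g + 7)/(g - 8)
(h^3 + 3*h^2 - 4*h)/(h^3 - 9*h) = (h^2 + 3*h - 4)/(h^2 - 9)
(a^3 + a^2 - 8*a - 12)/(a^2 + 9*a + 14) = (a^2 - a - 6)/(a + 7)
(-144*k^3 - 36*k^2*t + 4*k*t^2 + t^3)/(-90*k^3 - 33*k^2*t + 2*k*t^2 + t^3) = (24*k^2 + 10*k*t + t^2)/(15*k^2 + 8*k*t + t^2)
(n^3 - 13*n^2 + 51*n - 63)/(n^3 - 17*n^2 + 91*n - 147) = (n - 3)/(n - 7)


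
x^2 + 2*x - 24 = (x - 4)*(x + 6)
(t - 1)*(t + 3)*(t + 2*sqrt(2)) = t^3 + 2*t^2 + 2*sqrt(2)*t^2 - 3*t + 4*sqrt(2)*t - 6*sqrt(2)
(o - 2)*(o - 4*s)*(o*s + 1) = o^3*s - 4*o^2*s^2 - 2*o^2*s + o^2 + 8*o*s^2 - 4*o*s - 2*o + 8*s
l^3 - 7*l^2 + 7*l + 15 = (l - 5)*(l - 3)*(l + 1)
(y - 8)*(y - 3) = y^2 - 11*y + 24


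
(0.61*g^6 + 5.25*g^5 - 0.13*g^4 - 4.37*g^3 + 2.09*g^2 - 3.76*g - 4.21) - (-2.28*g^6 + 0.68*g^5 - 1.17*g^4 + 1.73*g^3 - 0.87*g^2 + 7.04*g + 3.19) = 2.89*g^6 + 4.57*g^5 + 1.04*g^4 - 6.1*g^3 + 2.96*g^2 - 10.8*g - 7.4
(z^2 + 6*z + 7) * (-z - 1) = -z^3 - 7*z^2 - 13*z - 7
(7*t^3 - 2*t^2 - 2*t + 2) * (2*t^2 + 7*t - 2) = 14*t^5 + 45*t^4 - 32*t^3 - 6*t^2 + 18*t - 4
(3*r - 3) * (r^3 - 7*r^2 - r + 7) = 3*r^4 - 24*r^3 + 18*r^2 + 24*r - 21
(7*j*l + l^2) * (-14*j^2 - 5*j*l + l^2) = -98*j^3*l - 49*j^2*l^2 + 2*j*l^3 + l^4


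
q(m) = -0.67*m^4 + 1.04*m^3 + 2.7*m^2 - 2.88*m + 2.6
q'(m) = -2.68*m^3 + 3.12*m^2 + 5.4*m - 2.88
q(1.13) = 3.20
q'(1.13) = 3.34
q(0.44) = 1.92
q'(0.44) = -0.13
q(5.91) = -522.81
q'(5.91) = -415.21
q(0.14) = 2.25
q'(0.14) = -2.07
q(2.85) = -3.81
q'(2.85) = -24.19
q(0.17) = 2.19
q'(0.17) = -1.88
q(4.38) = -117.42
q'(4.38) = -144.57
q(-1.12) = 6.70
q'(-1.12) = -1.25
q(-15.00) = -36775.45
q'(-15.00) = 9663.12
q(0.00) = 2.60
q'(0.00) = -2.88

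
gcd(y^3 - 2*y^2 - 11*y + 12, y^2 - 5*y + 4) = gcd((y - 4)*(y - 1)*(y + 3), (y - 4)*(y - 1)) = y^2 - 5*y + 4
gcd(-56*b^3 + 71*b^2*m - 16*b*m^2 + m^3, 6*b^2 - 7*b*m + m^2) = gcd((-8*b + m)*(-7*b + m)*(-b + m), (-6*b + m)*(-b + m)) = b - m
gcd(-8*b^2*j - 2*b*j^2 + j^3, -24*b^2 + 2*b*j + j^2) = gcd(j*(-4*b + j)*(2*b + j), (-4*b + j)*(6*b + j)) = 4*b - j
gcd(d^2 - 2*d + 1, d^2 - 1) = d - 1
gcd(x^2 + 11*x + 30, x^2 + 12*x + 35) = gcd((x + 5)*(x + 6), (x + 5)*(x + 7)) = x + 5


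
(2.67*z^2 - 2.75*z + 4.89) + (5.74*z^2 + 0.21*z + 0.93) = 8.41*z^2 - 2.54*z + 5.82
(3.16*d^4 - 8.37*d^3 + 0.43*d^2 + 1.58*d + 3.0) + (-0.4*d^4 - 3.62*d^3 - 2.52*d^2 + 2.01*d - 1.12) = 2.76*d^4 - 11.99*d^3 - 2.09*d^2 + 3.59*d + 1.88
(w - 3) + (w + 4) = 2*w + 1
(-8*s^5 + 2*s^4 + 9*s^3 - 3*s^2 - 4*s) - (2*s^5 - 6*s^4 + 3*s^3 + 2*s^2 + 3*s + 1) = -10*s^5 + 8*s^4 + 6*s^3 - 5*s^2 - 7*s - 1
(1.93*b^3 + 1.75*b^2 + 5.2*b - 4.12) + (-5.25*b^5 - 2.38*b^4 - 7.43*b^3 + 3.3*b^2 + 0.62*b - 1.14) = -5.25*b^5 - 2.38*b^4 - 5.5*b^3 + 5.05*b^2 + 5.82*b - 5.26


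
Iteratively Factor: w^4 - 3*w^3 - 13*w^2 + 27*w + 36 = (w - 4)*(w^3 + w^2 - 9*w - 9) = (w - 4)*(w - 3)*(w^2 + 4*w + 3) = (w - 4)*(w - 3)*(w + 1)*(w + 3)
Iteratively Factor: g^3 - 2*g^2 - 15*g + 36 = (g + 4)*(g^2 - 6*g + 9) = (g - 3)*(g + 4)*(g - 3)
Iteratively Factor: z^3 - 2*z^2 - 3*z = (z)*(z^2 - 2*z - 3) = z*(z - 3)*(z + 1)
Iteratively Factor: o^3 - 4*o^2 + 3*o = (o)*(o^2 - 4*o + 3) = o*(o - 1)*(o - 3)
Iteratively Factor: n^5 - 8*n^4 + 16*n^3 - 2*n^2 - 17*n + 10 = (n - 2)*(n^4 - 6*n^3 + 4*n^2 + 6*n - 5) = (n - 2)*(n - 1)*(n^3 - 5*n^2 - n + 5) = (n - 5)*(n - 2)*(n - 1)*(n^2 - 1) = (n - 5)*(n - 2)*(n - 1)*(n + 1)*(n - 1)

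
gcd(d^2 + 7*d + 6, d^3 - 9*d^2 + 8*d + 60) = 1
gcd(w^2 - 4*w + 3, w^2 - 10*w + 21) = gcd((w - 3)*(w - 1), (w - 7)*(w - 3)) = w - 3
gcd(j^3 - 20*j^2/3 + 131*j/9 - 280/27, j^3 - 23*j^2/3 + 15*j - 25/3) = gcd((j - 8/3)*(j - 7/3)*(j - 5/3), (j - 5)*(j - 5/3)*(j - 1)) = j - 5/3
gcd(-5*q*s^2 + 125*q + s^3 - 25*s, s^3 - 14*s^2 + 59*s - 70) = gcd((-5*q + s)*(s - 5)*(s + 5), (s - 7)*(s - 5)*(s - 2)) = s - 5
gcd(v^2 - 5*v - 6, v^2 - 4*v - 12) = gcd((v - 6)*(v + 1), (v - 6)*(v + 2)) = v - 6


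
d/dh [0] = 0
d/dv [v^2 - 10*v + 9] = 2*v - 10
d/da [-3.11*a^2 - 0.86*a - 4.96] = -6.22*a - 0.86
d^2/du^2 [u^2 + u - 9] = 2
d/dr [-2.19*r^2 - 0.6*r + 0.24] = -4.38*r - 0.6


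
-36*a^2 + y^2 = (-6*a + y)*(6*a + y)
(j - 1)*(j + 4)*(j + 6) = j^3 + 9*j^2 + 14*j - 24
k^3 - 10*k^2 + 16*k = k*(k - 8)*(k - 2)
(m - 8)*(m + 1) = m^2 - 7*m - 8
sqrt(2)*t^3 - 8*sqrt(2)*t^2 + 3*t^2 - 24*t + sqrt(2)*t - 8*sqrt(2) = (t - 8)*(t + sqrt(2))*(sqrt(2)*t + 1)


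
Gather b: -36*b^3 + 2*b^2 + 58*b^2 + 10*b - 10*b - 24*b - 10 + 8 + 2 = -36*b^3 + 60*b^2 - 24*b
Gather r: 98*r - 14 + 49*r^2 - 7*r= 49*r^2 + 91*r - 14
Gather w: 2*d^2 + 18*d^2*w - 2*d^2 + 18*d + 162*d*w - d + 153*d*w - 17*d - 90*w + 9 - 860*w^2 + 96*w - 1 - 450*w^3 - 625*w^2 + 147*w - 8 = -450*w^3 - 1485*w^2 + w*(18*d^2 + 315*d + 153)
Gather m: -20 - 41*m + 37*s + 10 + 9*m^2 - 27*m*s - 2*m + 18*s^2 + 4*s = 9*m^2 + m*(-27*s - 43) + 18*s^2 + 41*s - 10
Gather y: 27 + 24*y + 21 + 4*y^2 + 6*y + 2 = 4*y^2 + 30*y + 50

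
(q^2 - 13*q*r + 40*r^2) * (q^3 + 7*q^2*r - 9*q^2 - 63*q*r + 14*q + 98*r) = q^5 - 6*q^4*r - 9*q^4 - 51*q^3*r^2 + 54*q^3*r + 14*q^3 + 280*q^2*r^3 + 459*q^2*r^2 - 84*q^2*r - 2520*q*r^3 - 714*q*r^2 + 3920*r^3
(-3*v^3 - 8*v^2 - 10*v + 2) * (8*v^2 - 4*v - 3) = -24*v^5 - 52*v^4 - 39*v^3 + 80*v^2 + 22*v - 6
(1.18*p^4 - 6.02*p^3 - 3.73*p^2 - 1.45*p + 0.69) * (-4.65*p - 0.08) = -5.487*p^5 + 27.8986*p^4 + 17.8261*p^3 + 7.0409*p^2 - 3.0925*p - 0.0552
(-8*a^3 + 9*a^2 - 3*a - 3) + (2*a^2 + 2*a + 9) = -8*a^3 + 11*a^2 - a + 6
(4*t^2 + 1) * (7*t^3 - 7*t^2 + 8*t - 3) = 28*t^5 - 28*t^4 + 39*t^3 - 19*t^2 + 8*t - 3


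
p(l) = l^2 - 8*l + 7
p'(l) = 2*l - 8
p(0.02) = 6.84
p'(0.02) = -7.96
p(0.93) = 0.42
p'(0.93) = -6.14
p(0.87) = 0.80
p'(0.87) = -6.26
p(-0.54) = 11.61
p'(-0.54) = -9.08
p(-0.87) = 14.72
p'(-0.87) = -9.74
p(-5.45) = 80.30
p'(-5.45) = -18.90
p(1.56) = -3.05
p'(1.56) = -4.88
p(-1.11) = 17.11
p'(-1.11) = -10.22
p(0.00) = 7.00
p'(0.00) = -8.00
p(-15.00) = 352.00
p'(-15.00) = -38.00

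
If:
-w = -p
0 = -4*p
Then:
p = 0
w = 0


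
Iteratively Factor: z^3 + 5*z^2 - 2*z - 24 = (z + 3)*(z^2 + 2*z - 8) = (z - 2)*(z + 3)*(z + 4)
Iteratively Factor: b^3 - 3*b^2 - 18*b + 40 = (b - 2)*(b^2 - b - 20) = (b - 2)*(b + 4)*(b - 5)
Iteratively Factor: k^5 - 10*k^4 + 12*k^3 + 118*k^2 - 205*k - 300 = (k - 5)*(k^4 - 5*k^3 - 13*k^2 + 53*k + 60) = (k - 5)*(k - 4)*(k^3 - k^2 - 17*k - 15) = (k - 5)*(k - 4)*(k + 1)*(k^2 - 2*k - 15) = (k - 5)^2*(k - 4)*(k + 1)*(k + 3)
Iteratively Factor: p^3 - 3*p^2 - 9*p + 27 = (p - 3)*(p^2 - 9) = (p - 3)^2*(p + 3)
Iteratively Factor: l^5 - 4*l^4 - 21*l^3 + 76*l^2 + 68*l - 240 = (l - 5)*(l^4 + l^3 - 16*l^2 - 4*l + 48) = (l - 5)*(l + 2)*(l^3 - l^2 - 14*l + 24) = (l - 5)*(l + 2)*(l + 4)*(l^2 - 5*l + 6) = (l - 5)*(l - 3)*(l + 2)*(l + 4)*(l - 2)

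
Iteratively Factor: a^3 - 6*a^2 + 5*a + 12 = (a - 3)*(a^2 - 3*a - 4) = (a - 4)*(a - 3)*(a + 1)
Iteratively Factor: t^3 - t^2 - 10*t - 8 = (t + 2)*(t^2 - 3*t - 4) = (t + 1)*(t + 2)*(t - 4)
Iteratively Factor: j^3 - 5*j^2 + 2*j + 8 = (j - 2)*(j^2 - 3*j - 4) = (j - 2)*(j + 1)*(j - 4)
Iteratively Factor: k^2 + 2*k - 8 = (k + 4)*(k - 2)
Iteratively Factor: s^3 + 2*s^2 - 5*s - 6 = (s + 3)*(s^2 - s - 2) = (s + 1)*(s + 3)*(s - 2)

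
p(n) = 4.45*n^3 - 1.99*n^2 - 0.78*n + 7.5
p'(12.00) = 1873.86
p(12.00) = 7401.18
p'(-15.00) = 3062.67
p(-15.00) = -15447.30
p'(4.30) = 228.95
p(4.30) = 321.16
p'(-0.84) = 11.98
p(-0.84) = 4.11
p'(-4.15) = 245.66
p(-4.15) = -341.59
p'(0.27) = -0.88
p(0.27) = 7.23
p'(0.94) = 7.27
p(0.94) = 8.70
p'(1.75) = 33.14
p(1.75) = 23.89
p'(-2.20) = 72.59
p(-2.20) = -47.80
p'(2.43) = 68.38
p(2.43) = 57.71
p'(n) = 13.35*n^2 - 3.98*n - 0.78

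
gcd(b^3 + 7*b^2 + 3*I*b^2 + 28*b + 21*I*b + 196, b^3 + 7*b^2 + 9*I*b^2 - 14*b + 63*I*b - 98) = b^2 + b*(7 + 7*I) + 49*I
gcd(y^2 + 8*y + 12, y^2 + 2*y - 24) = y + 6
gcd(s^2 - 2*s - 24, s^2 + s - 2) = 1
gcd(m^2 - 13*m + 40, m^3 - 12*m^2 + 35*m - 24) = m - 8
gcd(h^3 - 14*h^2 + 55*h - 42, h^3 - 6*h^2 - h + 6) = h^2 - 7*h + 6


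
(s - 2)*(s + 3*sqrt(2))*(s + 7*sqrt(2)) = s^3 - 2*s^2 + 10*sqrt(2)*s^2 - 20*sqrt(2)*s + 42*s - 84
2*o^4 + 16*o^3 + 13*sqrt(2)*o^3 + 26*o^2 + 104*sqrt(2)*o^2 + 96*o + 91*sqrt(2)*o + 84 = (o + 7)*(o + 6*sqrt(2))*(sqrt(2)*o + 1)*(sqrt(2)*o + sqrt(2))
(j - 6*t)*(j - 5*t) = j^2 - 11*j*t + 30*t^2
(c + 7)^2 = c^2 + 14*c + 49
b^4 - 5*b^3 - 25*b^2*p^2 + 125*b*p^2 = b*(b - 5)*(b - 5*p)*(b + 5*p)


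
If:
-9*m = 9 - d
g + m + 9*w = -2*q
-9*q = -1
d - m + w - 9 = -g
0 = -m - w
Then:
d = 137/15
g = -14/135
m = 2/135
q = 1/9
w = -2/135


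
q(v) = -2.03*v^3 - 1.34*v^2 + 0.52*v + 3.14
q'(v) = -6.09*v^2 - 2.68*v + 0.52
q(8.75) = -1454.85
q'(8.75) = -489.20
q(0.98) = 0.45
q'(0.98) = -7.96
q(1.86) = -13.59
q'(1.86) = -25.53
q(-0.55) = 2.79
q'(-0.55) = 0.15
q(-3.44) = 68.13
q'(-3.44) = -62.33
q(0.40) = 3.00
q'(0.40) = -1.53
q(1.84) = -13.09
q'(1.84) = -25.03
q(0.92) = 0.90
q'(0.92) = -7.10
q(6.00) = -480.46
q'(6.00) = -234.80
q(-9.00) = 1369.79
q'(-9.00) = -468.65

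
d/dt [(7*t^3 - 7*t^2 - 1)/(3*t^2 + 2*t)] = (21*t^4 + 28*t^3 - 14*t^2 + 6*t + 2)/(t^2*(9*t^2 + 12*t + 4))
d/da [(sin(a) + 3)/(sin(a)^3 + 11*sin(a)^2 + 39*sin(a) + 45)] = -2*(sin(a) + 4)*cos(a)/((sin(a) + 3)^2*(sin(a) + 5)^2)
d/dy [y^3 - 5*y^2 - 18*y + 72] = 3*y^2 - 10*y - 18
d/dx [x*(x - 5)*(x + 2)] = 3*x^2 - 6*x - 10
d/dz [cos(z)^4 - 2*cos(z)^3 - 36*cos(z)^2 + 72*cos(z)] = 2*(-2*cos(z)^3 + 3*cos(z)^2 + 36*cos(z) - 36)*sin(z)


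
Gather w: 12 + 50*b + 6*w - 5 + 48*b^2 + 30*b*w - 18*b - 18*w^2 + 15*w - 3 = 48*b^2 + 32*b - 18*w^2 + w*(30*b + 21) + 4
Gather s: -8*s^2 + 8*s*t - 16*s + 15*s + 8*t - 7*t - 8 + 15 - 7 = -8*s^2 + s*(8*t - 1) + t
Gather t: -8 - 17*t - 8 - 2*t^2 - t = -2*t^2 - 18*t - 16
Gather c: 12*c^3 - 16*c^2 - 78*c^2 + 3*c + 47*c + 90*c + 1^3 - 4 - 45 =12*c^3 - 94*c^2 + 140*c - 48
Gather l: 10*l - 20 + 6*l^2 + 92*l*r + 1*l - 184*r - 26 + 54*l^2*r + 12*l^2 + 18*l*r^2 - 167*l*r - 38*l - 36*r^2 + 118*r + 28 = l^2*(54*r + 18) + l*(18*r^2 - 75*r - 27) - 36*r^2 - 66*r - 18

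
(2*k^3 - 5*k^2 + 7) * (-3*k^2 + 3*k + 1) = -6*k^5 + 21*k^4 - 13*k^3 - 26*k^2 + 21*k + 7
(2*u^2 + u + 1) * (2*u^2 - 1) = 4*u^4 + 2*u^3 - u - 1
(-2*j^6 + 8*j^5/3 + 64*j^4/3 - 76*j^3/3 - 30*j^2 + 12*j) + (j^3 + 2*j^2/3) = -2*j^6 + 8*j^5/3 + 64*j^4/3 - 73*j^3/3 - 88*j^2/3 + 12*j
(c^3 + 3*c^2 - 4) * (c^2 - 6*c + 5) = c^5 - 3*c^4 - 13*c^3 + 11*c^2 + 24*c - 20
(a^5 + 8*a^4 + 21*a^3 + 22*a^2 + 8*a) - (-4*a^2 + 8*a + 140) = a^5 + 8*a^4 + 21*a^3 + 26*a^2 - 140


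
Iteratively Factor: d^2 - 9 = (d - 3)*(d + 3)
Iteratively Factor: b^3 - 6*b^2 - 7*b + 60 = (b - 4)*(b^2 - 2*b - 15) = (b - 4)*(b + 3)*(b - 5)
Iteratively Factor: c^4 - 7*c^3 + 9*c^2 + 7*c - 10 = (c - 5)*(c^3 - 2*c^2 - c + 2) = (c - 5)*(c + 1)*(c^2 - 3*c + 2) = (c - 5)*(c - 1)*(c + 1)*(c - 2)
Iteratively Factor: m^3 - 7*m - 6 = (m + 2)*(m^2 - 2*m - 3) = (m - 3)*(m + 2)*(m + 1)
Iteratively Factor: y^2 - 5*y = (y)*(y - 5)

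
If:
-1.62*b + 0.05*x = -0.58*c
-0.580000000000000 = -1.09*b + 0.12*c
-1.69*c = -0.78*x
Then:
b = 0.72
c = 1.69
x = 3.66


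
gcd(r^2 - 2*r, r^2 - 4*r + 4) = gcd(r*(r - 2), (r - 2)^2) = r - 2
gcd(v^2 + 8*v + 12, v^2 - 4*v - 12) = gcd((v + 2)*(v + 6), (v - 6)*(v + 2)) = v + 2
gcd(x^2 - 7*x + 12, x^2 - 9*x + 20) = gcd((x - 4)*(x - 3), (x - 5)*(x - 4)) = x - 4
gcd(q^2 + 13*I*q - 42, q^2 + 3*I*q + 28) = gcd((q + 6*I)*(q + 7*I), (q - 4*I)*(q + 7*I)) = q + 7*I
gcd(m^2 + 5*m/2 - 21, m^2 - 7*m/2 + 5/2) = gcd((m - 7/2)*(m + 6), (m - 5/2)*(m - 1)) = 1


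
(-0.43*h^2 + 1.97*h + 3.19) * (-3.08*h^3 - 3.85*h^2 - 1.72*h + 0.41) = 1.3244*h^5 - 4.4121*h^4 - 16.6701*h^3 - 15.8462*h^2 - 4.6791*h + 1.3079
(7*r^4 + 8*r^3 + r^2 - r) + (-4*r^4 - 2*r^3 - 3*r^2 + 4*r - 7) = 3*r^4 + 6*r^3 - 2*r^2 + 3*r - 7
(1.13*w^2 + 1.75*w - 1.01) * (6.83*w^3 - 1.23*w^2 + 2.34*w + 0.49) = 7.7179*w^5 + 10.5626*w^4 - 6.4066*w^3 + 5.891*w^2 - 1.5059*w - 0.4949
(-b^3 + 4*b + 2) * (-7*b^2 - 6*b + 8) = 7*b^5 + 6*b^4 - 36*b^3 - 38*b^2 + 20*b + 16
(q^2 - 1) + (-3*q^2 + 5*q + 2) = -2*q^2 + 5*q + 1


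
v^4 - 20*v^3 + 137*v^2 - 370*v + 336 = (v - 8)*(v - 7)*(v - 3)*(v - 2)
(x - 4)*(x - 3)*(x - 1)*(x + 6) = x^4 - 2*x^3 - 29*x^2 + 102*x - 72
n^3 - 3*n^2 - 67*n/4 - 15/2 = (n - 6)*(n + 1/2)*(n + 5/2)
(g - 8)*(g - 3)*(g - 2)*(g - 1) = g^4 - 14*g^3 + 59*g^2 - 94*g + 48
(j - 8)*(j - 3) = j^2 - 11*j + 24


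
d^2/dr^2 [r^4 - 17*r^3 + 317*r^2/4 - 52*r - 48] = 12*r^2 - 102*r + 317/2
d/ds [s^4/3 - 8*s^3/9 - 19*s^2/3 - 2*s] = 4*s^3/3 - 8*s^2/3 - 38*s/3 - 2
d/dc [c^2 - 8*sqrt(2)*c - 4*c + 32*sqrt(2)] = 2*c - 8*sqrt(2) - 4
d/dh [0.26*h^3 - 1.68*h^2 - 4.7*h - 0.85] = 0.78*h^2 - 3.36*h - 4.7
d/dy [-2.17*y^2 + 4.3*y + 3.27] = 4.3 - 4.34*y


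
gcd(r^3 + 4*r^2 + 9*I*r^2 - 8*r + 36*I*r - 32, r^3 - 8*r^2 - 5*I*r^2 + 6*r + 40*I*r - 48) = r + I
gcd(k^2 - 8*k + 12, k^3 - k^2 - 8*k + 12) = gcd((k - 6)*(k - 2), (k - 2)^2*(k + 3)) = k - 2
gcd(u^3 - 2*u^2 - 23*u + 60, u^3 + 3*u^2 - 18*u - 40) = u^2 + u - 20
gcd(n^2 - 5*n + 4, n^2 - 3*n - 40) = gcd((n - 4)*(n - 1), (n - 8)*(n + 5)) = 1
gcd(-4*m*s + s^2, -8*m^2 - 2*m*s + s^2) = -4*m + s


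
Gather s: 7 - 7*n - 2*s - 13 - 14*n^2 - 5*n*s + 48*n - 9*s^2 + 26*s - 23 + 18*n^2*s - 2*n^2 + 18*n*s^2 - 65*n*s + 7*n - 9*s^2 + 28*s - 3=-16*n^2 + 48*n + s^2*(18*n - 18) + s*(18*n^2 - 70*n + 52) - 32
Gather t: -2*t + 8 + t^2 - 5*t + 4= t^2 - 7*t + 12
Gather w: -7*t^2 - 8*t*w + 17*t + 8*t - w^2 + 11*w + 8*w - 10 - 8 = -7*t^2 + 25*t - w^2 + w*(19 - 8*t) - 18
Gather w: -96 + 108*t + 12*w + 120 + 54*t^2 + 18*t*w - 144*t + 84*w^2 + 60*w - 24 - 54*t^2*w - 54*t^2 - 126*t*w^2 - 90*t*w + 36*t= w^2*(84 - 126*t) + w*(-54*t^2 - 72*t + 72)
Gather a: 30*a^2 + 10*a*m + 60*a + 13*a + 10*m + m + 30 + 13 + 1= 30*a^2 + a*(10*m + 73) + 11*m + 44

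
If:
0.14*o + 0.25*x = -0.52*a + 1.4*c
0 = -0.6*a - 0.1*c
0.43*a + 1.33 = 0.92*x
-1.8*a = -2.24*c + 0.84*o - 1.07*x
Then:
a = -0.09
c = 0.56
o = 3.49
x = 1.40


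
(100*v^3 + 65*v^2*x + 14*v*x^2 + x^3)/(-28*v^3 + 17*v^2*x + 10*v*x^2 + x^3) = (25*v^2 + 10*v*x + x^2)/(-7*v^2 + 6*v*x + x^2)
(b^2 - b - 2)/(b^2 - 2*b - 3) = (b - 2)/(b - 3)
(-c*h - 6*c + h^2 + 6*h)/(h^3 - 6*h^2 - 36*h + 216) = (-c + h)/(h^2 - 12*h + 36)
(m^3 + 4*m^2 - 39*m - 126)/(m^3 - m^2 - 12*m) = (m^2 + m - 42)/(m*(m - 4))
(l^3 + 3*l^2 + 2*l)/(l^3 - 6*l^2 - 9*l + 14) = l*(l + 1)/(l^2 - 8*l + 7)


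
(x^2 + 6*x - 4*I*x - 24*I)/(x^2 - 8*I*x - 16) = (x + 6)/(x - 4*I)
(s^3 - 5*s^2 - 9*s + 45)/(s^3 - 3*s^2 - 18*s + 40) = (s^2 - 9)/(s^2 + 2*s - 8)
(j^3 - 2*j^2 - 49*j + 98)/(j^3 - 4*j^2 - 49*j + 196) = (j - 2)/(j - 4)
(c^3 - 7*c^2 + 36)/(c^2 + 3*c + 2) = (c^2 - 9*c + 18)/(c + 1)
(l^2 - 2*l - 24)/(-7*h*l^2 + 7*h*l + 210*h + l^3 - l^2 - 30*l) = (-l - 4)/(7*h*l + 35*h - l^2 - 5*l)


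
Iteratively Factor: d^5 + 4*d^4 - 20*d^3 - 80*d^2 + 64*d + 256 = (d - 2)*(d^4 + 6*d^3 - 8*d^2 - 96*d - 128) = (d - 2)*(d + 4)*(d^3 + 2*d^2 - 16*d - 32) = (d - 4)*(d - 2)*(d + 4)*(d^2 + 6*d + 8) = (d - 4)*(d - 2)*(d + 4)^2*(d + 2)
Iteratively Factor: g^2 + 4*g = (g)*(g + 4)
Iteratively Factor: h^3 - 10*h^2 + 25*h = (h - 5)*(h^2 - 5*h) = (h - 5)^2*(h)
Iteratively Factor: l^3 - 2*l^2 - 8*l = (l - 4)*(l^2 + 2*l) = (l - 4)*(l + 2)*(l)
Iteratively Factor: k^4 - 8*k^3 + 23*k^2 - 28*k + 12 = (k - 2)*(k^3 - 6*k^2 + 11*k - 6) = (k - 3)*(k - 2)*(k^2 - 3*k + 2) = (k - 3)*(k - 2)^2*(k - 1)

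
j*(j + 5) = j^2 + 5*j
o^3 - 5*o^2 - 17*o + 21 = (o - 7)*(o - 1)*(o + 3)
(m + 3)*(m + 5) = m^2 + 8*m + 15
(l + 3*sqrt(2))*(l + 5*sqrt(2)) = l^2 + 8*sqrt(2)*l + 30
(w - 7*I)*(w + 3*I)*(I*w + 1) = I*w^3 + 5*w^2 + 17*I*w + 21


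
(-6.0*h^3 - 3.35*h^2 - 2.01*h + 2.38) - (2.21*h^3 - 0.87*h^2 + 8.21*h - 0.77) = -8.21*h^3 - 2.48*h^2 - 10.22*h + 3.15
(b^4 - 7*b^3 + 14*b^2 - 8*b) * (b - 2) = b^5 - 9*b^4 + 28*b^3 - 36*b^2 + 16*b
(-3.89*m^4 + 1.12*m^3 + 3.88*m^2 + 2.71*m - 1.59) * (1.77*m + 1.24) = -6.8853*m^5 - 2.8412*m^4 + 8.2564*m^3 + 9.6079*m^2 + 0.5461*m - 1.9716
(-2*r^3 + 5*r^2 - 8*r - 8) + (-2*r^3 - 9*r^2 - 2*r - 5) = -4*r^3 - 4*r^2 - 10*r - 13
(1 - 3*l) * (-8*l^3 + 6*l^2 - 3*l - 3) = 24*l^4 - 26*l^3 + 15*l^2 + 6*l - 3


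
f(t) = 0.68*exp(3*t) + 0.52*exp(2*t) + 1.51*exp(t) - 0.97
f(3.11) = 7958.66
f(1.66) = 120.28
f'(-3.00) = 0.08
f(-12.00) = -0.97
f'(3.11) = 23549.78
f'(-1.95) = 0.24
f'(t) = 2.04*exp(3*t) + 1.04*exp(2*t) + 1.51*exp(t) = (2.04*exp(2*t) + 1.04*exp(t) + 1.51)*exp(t)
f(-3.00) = -0.89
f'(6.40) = 445095115.28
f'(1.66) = 333.48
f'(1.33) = 130.85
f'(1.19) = 88.65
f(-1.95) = -0.74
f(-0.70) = -0.01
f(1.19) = 33.76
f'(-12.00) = 0.00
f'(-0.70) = 1.26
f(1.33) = 48.93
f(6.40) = 148428427.67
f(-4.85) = -0.96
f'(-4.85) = 0.01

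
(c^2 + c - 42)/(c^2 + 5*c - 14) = (c - 6)/(c - 2)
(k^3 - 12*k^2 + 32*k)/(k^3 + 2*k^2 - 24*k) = (k - 8)/(k + 6)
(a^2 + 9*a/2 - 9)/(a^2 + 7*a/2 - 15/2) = (a + 6)/(a + 5)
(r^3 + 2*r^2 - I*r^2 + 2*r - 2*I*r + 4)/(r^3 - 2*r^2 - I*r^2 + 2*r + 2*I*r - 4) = (r + 2)/(r - 2)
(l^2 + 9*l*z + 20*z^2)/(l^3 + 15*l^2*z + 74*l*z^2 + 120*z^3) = 1/(l + 6*z)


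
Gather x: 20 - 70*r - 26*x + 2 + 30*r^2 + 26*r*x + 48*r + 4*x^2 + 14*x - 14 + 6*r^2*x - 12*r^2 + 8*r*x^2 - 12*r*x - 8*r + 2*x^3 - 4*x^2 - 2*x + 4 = 18*r^2 + 8*r*x^2 - 30*r + 2*x^3 + x*(6*r^2 + 14*r - 14) + 12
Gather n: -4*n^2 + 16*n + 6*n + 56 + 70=-4*n^2 + 22*n + 126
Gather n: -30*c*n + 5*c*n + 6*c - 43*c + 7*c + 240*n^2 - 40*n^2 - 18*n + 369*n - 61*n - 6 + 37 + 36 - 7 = -30*c + 200*n^2 + n*(290 - 25*c) + 60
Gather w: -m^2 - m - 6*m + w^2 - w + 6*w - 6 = -m^2 - 7*m + w^2 + 5*w - 6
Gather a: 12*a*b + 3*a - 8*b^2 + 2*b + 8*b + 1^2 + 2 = a*(12*b + 3) - 8*b^2 + 10*b + 3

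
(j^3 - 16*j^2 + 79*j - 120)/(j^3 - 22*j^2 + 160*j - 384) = (j^2 - 8*j + 15)/(j^2 - 14*j + 48)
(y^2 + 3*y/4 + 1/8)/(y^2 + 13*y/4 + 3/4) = (y + 1/2)/(y + 3)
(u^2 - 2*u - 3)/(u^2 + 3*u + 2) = (u - 3)/(u + 2)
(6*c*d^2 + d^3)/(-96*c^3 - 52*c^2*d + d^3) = -d^2/(16*c^2 + 6*c*d - d^2)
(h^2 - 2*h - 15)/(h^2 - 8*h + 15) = (h + 3)/(h - 3)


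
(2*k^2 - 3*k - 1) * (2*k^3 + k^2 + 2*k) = 4*k^5 - 4*k^4 - k^3 - 7*k^2 - 2*k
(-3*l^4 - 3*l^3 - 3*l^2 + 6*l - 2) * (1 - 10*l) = 30*l^5 + 27*l^4 + 27*l^3 - 63*l^2 + 26*l - 2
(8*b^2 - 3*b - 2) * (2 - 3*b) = -24*b^3 + 25*b^2 - 4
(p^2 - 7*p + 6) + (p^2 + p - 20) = 2*p^2 - 6*p - 14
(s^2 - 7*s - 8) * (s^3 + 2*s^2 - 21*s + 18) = s^5 - 5*s^4 - 43*s^3 + 149*s^2 + 42*s - 144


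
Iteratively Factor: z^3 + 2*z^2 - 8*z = (z)*(z^2 + 2*z - 8) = z*(z - 2)*(z + 4)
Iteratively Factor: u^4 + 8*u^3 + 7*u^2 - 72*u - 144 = (u - 3)*(u^3 + 11*u^2 + 40*u + 48) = (u - 3)*(u + 3)*(u^2 + 8*u + 16) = (u - 3)*(u + 3)*(u + 4)*(u + 4)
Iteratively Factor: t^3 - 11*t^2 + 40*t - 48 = (t - 4)*(t^2 - 7*t + 12) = (t - 4)*(t - 3)*(t - 4)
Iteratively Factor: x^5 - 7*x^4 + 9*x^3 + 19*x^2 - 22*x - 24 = (x - 4)*(x^4 - 3*x^3 - 3*x^2 + 7*x + 6) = (x - 4)*(x + 1)*(x^3 - 4*x^2 + x + 6) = (x - 4)*(x - 3)*(x + 1)*(x^2 - x - 2) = (x - 4)*(x - 3)*(x - 2)*(x + 1)*(x + 1)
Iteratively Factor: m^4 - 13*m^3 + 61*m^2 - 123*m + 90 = (m - 5)*(m^3 - 8*m^2 + 21*m - 18) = (m - 5)*(m - 3)*(m^2 - 5*m + 6) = (m - 5)*(m - 3)^2*(m - 2)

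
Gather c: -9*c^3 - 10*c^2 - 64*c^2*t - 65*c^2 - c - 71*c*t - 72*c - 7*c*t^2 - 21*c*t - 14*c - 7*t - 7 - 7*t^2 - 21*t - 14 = -9*c^3 + c^2*(-64*t - 75) + c*(-7*t^2 - 92*t - 87) - 7*t^2 - 28*t - 21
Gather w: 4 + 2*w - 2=2*w + 2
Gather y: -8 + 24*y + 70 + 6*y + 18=30*y + 80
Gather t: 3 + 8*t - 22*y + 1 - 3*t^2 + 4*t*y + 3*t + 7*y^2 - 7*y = -3*t^2 + t*(4*y + 11) + 7*y^2 - 29*y + 4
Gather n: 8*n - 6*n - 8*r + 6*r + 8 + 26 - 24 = 2*n - 2*r + 10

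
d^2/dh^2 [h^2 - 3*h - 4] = 2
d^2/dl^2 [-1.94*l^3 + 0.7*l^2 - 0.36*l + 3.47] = 1.4 - 11.64*l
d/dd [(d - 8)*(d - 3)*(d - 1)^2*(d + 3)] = 5*d^4 - 40*d^3 + 24*d^2 + 164*d - 153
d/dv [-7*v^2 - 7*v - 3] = -14*v - 7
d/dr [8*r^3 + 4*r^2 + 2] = 8*r*(3*r + 1)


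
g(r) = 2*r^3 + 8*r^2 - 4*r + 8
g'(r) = 6*r^2 + 16*r - 4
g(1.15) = 17.02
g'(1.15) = 22.34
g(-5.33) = -46.25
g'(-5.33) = 81.17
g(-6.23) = -140.19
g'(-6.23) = 129.20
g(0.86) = 11.75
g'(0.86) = 14.20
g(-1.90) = 30.76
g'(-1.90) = -12.74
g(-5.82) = -92.02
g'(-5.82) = 106.11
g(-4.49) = 6.20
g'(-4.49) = 45.12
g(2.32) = 66.75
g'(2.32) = 65.41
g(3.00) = 122.00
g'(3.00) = 98.00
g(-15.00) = -4882.00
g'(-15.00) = 1106.00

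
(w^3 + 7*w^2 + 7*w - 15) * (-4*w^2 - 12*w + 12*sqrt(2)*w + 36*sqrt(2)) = -4*w^5 - 40*w^4 + 12*sqrt(2)*w^4 - 112*w^3 + 120*sqrt(2)*w^3 - 24*w^2 + 336*sqrt(2)*w^2 + 72*sqrt(2)*w + 180*w - 540*sqrt(2)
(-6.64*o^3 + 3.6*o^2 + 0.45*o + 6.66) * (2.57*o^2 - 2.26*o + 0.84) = -17.0648*o^5 + 24.2584*o^4 - 12.5571*o^3 + 19.1232*o^2 - 14.6736*o + 5.5944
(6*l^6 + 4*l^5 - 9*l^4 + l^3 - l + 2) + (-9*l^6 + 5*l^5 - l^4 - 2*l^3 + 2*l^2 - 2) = -3*l^6 + 9*l^5 - 10*l^4 - l^3 + 2*l^2 - l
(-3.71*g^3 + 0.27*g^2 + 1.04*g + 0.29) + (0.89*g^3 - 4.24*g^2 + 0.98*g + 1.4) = -2.82*g^3 - 3.97*g^2 + 2.02*g + 1.69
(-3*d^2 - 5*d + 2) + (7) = -3*d^2 - 5*d + 9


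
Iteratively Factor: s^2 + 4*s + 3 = (s + 3)*(s + 1)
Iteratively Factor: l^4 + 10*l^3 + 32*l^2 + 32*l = (l + 2)*(l^3 + 8*l^2 + 16*l) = (l + 2)*(l + 4)*(l^2 + 4*l) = l*(l + 2)*(l + 4)*(l + 4)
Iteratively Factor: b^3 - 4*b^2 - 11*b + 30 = (b - 2)*(b^2 - 2*b - 15) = (b - 5)*(b - 2)*(b + 3)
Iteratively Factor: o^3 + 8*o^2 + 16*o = (o + 4)*(o^2 + 4*o) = (o + 4)^2*(o)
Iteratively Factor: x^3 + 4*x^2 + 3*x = (x + 1)*(x^2 + 3*x) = x*(x + 1)*(x + 3)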